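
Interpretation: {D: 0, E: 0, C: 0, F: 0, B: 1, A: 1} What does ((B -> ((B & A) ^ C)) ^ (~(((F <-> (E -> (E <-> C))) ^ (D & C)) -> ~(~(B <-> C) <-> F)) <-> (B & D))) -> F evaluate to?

Substituting D=0, E=0, C=0, F=0, B=1, A=1:
B & A = 1 & 1 = 1
(B & A) ^ C = 1 ^ 0 = 1
B -> ((B & A) ^ C) = 1 -> 1 = 1
E <-> C = 0 <-> 0 = 1
E -> (E <-> C) = 0 -> 1 = 1
F <-> (E -> (E <-> C)) = 0 <-> 1 = 0
D & C = 0 & 0 = 0
(F <-> (E -> (E <-> C))) ^ (D & C) = 0 ^ 0 = 0
B <-> C = 1 <-> 0 = 0
~(B <-> C) = ~0 = 1
~(B <-> C) <-> F = 1 <-> 0 = 0
~(~(B <-> C) <-> F) = ~0 = 1
((F <-> (E -> (E <-> C))) ^ (D & C)) -> ~(~(B <-> C) <-> F) = 0 -> 1 = 1
~(((F <-> (E -> (E <-> C))) ^ (D & C)) -> ~(~(B <-> C) <-> F)) = ~1 = 0
B & D = 1 & 0 = 0
~(((F <-> (E -> (E <-> C))) ^ (D & C)) -> ~(~(B <-> C) <-> F)) <-> (B & D) = 0 <-> 0 = 1
(B -> ((B & A) ^ C)) ^ (~(((F <-> (E -> (E <-> C))) ^ (D & C)) -> ~(~(B <-> C) <-> F)) <-> (B & D)) = 1 ^ 1 = 0
((B -> ((B & A) ^ C)) ^ (~(((F <-> (E -> (E <-> C))) ^ (D & C)) -> ~(~(B <-> C) <-> F)) <-> (B & D))) -> F = 0 -> 0 = 1

1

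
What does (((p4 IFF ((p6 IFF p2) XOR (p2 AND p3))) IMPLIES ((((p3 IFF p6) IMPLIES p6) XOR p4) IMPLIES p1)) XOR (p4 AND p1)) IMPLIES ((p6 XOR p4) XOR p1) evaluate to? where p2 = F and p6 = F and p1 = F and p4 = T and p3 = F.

T

p6 IFF p2 = F IFF F = T
p2 AND p3 = F AND F = F
(p6 IFF p2) XOR (p2 AND p3) = T XOR F = T
p4 IFF ((p6 IFF p2) XOR (p2 AND p3)) = T IFF T = T
p3 IFF p6 = F IFF F = T
(p3 IFF p6) IMPLIES p6 = T IMPLIES F = F
((p3 IFF p6) IMPLIES p6) XOR p4 = F XOR T = T
(((p3 IFF p6) IMPLIES p6) XOR p4) IMPLIES p1 = T IMPLIES F = F
(p4 IFF ((p6 IFF p2) XOR (p2 AND p3))) IMPLIES ((((p3 IFF p6) IMPLIES p6) XOR p4) IMPLIES p1) = T IMPLIES F = F
p4 AND p1 = T AND F = F
((p4 IFF ((p6 IFF p2) XOR (p2 AND p3))) IMPLIES ((((p3 IFF p6) IMPLIES p6) XOR p4) IMPLIES p1)) XOR (p4 AND p1) = F XOR F = F
p6 XOR p4 = F XOR T = T
(p6 XOR p4) XOR p1 = T XOR F = T
(((p4 IFF ((p6 IFF p2) XOR (p2 AND p3))) IMPLIES ((((p3 IFF p6) IMPLIES p6) XOR p4) IMPLIES p1)) XOR (p4 AND p1)) IMPLIES ((p6 XOR p4) XOR p1) = F IMPLIES T = T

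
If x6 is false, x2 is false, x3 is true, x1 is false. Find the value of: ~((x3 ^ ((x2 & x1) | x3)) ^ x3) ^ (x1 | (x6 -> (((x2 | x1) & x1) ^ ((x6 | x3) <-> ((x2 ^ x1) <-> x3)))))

True

x2 & x1 = False & False = False
(x2 & x1) | x3 = False | True = True
x3 ^ ((x2 & x1) | x3) = True ^ True = False
(x3 ^ ((x2 & x1) | x3)) ^ x3 = False ^ True = True
~((x3 ^ ((x2 & x1) | x3)) ^ x3) = ~True = False
x2 | x1 = False | False = False
(x2 | x1) & x1 = False & False = False
x6 | x3 = False | True = True
x2 ^ x1 = False ^ False = False
(x2 ^ x1) <-> x3 = False <-> True = False
(x6 | x3) <-> ((x2 ^ x1) <-> x3) = True <-> False = False
((x2 | x1) & x1) ^ ((x6 | x3) <-> ((x2 ^ x1) <-> x3)) = False ^ False = False
x6 -> (((x2 | x1) & x1) ^ ((x6 | x3) <-> ((x2 ^ x1) <-> x3))) = False -> False = True
x1 | (x6 -> (((x2 | x1) & x1) ^ ((x6 | x3) <-> ((x2 ^ x1) <-> x3)))) = False | True = True
~((x3 ^ ((x2 & x1) | x3)) ^ x3) ^ (x1 | (x6 -> (((x2 | x1) & x1) ^ ((x6 | x3) <-> ((x2 ^ x1) <-> x3))))) = False ^ True = True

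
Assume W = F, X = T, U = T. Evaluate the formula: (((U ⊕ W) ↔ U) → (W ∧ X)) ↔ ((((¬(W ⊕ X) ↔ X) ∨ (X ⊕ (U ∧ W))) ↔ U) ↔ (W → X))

F

Substituting W=F, X=T, U=T:
U ⊕ W = T ⊕ F = T
(U ⊕ W) ↔ U = T ↔ T = T
W ∧ X = F ∧ T = F
((U ⊕ W) ↔ U) → (W ∧ X) = T → F = F
W ⊕ X = F ⊕ T = T
¬(W ⊕ X) = ¬T = F
¬(W ⊕ X) ↔ X = F ↔ T = F
U ∧ W = T ∧ F = F
X ⊕ (U ∧ W) = T ⊕ F = T
(¬(W ⊕ X) ↔ X) ∨ (X ⊕ (U ∧ W)) = F ∨ T = T
((¬(W ⊕ X) ↔ X) ∨ (X ⊕ (U ∧ W))) ↔ U = T ↔ T = T
W → X = F → T = T
(((¬(W ⊕ X) ↔ X) ∨ (X ⊕ (U ∧ W))) ↔ U) ↔ (W → X) = T ↔ T = T
(((U ⊕ W) ↔ U) → (W ∧ X)) ↔ ((((¬(W ⊕ X) ↔ X) ∨ (X ⊕ (U ∧ W))) ↔ U) ↔ (W → X)) = F ↔ T = F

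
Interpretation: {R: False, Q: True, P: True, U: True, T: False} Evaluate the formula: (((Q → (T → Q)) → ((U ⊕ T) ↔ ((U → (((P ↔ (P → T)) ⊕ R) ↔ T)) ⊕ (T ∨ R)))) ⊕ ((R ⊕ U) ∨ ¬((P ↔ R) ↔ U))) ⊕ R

False

T → Q = False → True = True
Q → (T → Q) = True → True = True
U ⊕ T = True ⊕ False = True
P → T = True → False = False
P ↔ (P → T) = True ↔ False = False
(P ↔ (P → T)) ⊕ R = False ⊕ False = False
((P ↔ (P → T)) ⊕ R) ↔ T = False ↔ False = True
U → (((P ↔ (P → T)) ⊕ R) ↔ T) = True → True = True
T ∨ R = False ∨ False = False
(U → (((P ↔ (P → T)) ⊕ R) ↔ T)) ⊕ (T ∨ R) = True ⊕ False = True
(U ⊕ T) ↔ ((U → (((P ↔ (P → T)) ⊕ R) ↔ T)) ⊕ (T ∨ R)) = True ↔ True = True
(Q → (T → Q)) → ((U ⊕ T) ↔ ((U → (((P ↔ (P → T)) ⊕ R) ↔ T)) ⊕ (T ∨ R))) = True → True = True
R ⊕ U = False ⊕ True = True
P ↔ R = True ↔ False = False
(P ↔ R) ↔ U = False ↔ True = False
¬((P ↔ R) ↔ U) = ¬False = True
(R ⊕ U) ∨ ¬((P ↔ R) ↔ U) = True ∨ True = True
((Q → (T → Q)) → ((U ⊕ T) ↔ ((U → (((P ↔ (P → T)) ⊕ R) ↔ T)) ⊕ (T ∨ R)))) ⊕ ((R ⊕ U) ∨ ¬((P ↔ R) ↔ U)) = True ⊕ True = False
(((Q → (T → Q)) → ((U ⊕ T) ↔ ((U → (((P ↔ (P → T)) ⊕ R) ↔ T)) ⊕ (T ∨ R)))) ⊕ ((R ⊕ U) ∨ ¬((P ↔ R) ↔ U))) ⊕ R = False ⊕ False = False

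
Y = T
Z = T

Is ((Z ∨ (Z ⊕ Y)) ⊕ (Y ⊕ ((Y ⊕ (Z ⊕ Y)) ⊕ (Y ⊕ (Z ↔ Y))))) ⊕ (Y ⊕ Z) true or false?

T

Z ⊕ Y = T ⊕ T = F
Z ∨ (Z ⊕ Y) = T ∨ F = T
Z ⊕ Y = T ⊕ T = F
Y ⊕ (Z ⊕ Y) = T ⊕ F = T
Z ↔ Y = T ↔ T = T
Y ⊕ (Z ↔ Y) = T ⊕ T = F
(Y ⊕ (Z ⊕ Y)) ⊕ (Y ⊕ (Z ↔ Y)) = T ⊕ F = T
Y ⊕ ((Y ⊕ (Z ⊕ Y)) ⊕ (Y ⊕ (Z ↔ Y))) = T ⊕ T = F
(Z ∨ (Z ⊕ Y)) ⊕ (Y ⊕ ((Y ⊕ (Z ⊕ Y)) ⊕ (Y ⊕ (Z ↔ Y)))) = T ⊕ F = T
Y ⊕ Z = T ⊕ T = F
((Z ∨ (Z ⊕ Y)) ⊕ (Y ⊕ ((Y ⊕ (Z ⊕ Y)) ⊕ (Y ⊕ (Z ↔ Y))))) ⊕ (Y ⊕ Z) = T ⊕ F = T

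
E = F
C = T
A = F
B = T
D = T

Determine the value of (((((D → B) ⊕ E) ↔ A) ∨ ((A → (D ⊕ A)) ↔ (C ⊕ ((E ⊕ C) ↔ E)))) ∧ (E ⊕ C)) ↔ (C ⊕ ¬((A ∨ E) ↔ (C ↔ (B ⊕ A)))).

D → B = T → T = T
(D → B) ⊕ E = T ⊕ F = T
((D → B) ⊕ E) ↔ A = T ↔ F = F
D ⊕ A = T ⊕ F = T
A → (D ⊕ A) = F → T = T
E ⊕ C = F ⊕ T = T
(E ⊕ C) ↔ E = T ↔ F = F
C ⊕ ((E ⊕ C) ↔ E) = T ⊕ F = T
(A → (D ⊕ A)) ↔ (C ⊕ ((E ⊕ C) ↔ E)) = T ↔ T = T
(((D → B) ⊕ E) ↔ A) ∨ ((A → (D ⊕ A)) ↔ (C ⊕ ((E ⊕ C) ↔ E))) = F ∨ T = T
E ⊕ C = F ⊕ T = T
((((D → B) ⊕ E) ↔ A) ∨ ((A → (D ⊕ A)) ↔ (C ⊕ ((E ⊕ C) ↔ E)))) ∧ (E ⊕ C) = T ∧ T = T
A ∨ E = F ∨ F = F
B ⊕ A = T ⊕ F = T
C ↔ (B ⊕ A) = T ↔ T = T
(A ∨ E) ↔ (C ↔ (B ⊕ A)) = F ↔ T = F
¬((A ∨ E) ↔ (C ↔ (B ⊕ A))) = ¬F = T
C ⊕ ¬((A ∨ E) ↔ (C ↔ (B ⊕ A))) = T ⊕ T = F
(((((D → B) ⊕ E) ↔ A) ∨ ((A → (D ⊕ A)) ↔ (C ⊕ ((E ⊕ C) ↔ E)))) ∧ (E ⊕ C)) ↔ (C ⊕ ¬((A ∨ E) ↔ (C ↔ (B ⊕ A)))) = T ↔ F = F

F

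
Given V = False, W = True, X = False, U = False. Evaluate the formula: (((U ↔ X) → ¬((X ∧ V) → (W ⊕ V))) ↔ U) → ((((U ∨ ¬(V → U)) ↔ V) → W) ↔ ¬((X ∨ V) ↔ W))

U ↔ X = False ↔ False = True
X ∧ V = False ∧ False = False
W ⊕ V = True ⊕ False = True
(X ∧ V) → (W ⊕ V) = False → True = True
¬((X ∧ V) → (W ⊕ V)) = ¬True = False
(U ↔ X) → ¬((X ∧ V) → (W ⊕ V)) = True → False = False
((U ↔ X) → ¬((X ∧ V) → (W ⊕ V))) ↔ U = False ↔ False = True
V → U = False → False = True
¬(V → U) = ¬True = False
U ∨ ¬(V → U) = False ∨ False = False
(U ∨ ¬(V → U)) ↔ V = False ↔ False = True
((U ∨ ¬(V → U)) ↔ V) → W = True → True = True
X ∨ V = False ∨ False = False
(X ∨ V) ↔ W = False ↔ True = False
¬((X ∨ V) ↔ W) = ¬False = True
(((U ∨ ¬(V → U)) ↔ V) → W) ↔ ¬((X ∨ V) ↔ W) = True ↔ True = True
(((U ↔ X) → ¬((X ∧ V) → (W ⊕ V))) ↔ U) → ((((U ∨ ¬(V → U)) ↔ V) → W) ↔ ¬((X ∨ V) ↔ W)) = True → True = True

True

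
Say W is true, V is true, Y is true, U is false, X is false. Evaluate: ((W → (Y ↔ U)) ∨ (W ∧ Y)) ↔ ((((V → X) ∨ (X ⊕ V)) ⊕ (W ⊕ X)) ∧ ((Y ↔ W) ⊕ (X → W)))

Substituting W=T, V=T, Y=T, U=F, X=F:
Y ↔ U = T ↔ F = F
W → (Y ↔ U) = T → F = F
W ∧ Y = T ∧ T = T
(W → (Y ↔ U)) ∨ (W ∧ Y) = F ∨ T = T
V → X = T → F = F
X ⊕ V = F ⊕ T = T
(V → X) ∨ (X ⊕ V) = F ∨ T = T
W ⊕ X = T ⊕ F = T
((V → X) ∨ (X ⊕ V)) ⊕ (W ⊕ X) = T ⊕ T = F
Y ↔ W = T ↔ T = T
X → W = F → T = T
(Y ↔ W) ⊕ (X → W) = T ⊕ T = F
(((V → X) ∨ (X ⊕ V)) ⊕ (W ⊕ X)) ∧ ((Y ↔ W) ⊕ (X → W)) = F ∧ F = F
((W → (Y ↔ U)) ∨ (W ∧ Y)) ↔ ((((V → X) ∨ (X ⊕ V)) ⊕ (W ⊕ X)) ∧ ((Y ↔ W) ⊕ (X → W))) = T ↔ F = F

F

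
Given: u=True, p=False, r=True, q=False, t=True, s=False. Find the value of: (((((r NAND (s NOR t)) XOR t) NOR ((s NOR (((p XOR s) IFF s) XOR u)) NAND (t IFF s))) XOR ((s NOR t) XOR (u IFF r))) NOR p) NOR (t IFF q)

True

s NOR t = False NOR True = False
r NAND (s NOR t) = True NAND False = True
(r NAND (s NOR t)) XOR t = True XOR True = False
p XOR s = False XOR False = False
(p XOR s) IFF s = False IFF False = True
((p XOR s) IFF s) XOR u = True XOR True = False
s NOR (((p XOR s) IFF s) XOR u) = False NOR False = True
t IFF s = True IFF False = False
(s NOR (((p XOR s) IFF s) XOR u)) NAND (t IFF s) = True NAND False = True
((r NAND (s NOR t)) XOR t) NOR ((s NOR (((p XOR s) IFF s) XOR u)) NAND (t IFF s)) = False NOR True = False
s NOR t = False NOR True = False
u IFF r = True IFF True = True
(s NOR t) XOR (u IFF r) = False XOR True = True
(((r NAND (s NOR t)) XOR t) NOR ((s NOR (((p XOR s) IFF s) XOR u)) NAND (t IFF s))) XOR ((s NOR t) XOR (u IFF r)) = False XOR True = True
((((r NAND (s NOR t)) XOR t) NOR ((s NOR (((p XOR s) IFF s) XOR u)) NAND (t IFF s))) XOR ((s NOR t) XOR (u IFF r))) NOR p = True NOR False = False
t IFF q = True IFF False = False
(((((r NAND (s NOR t)) XOR t) NOR ((s NOR (((p XOR s) IFF s) XOR u)) NAND (t IFF s))) XOR ((s NOR t) XOR (u IFF r))) NOR p) NOR (t IFF q) = False NOR False = True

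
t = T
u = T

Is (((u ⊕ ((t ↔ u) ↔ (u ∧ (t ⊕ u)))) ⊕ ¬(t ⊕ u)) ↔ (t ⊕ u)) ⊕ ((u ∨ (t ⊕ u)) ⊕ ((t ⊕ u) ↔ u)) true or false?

t ↔ u = T ↔ T = T
t ⊕ u = T ⊕ T = F
u ∧ (t ⊕ u) = T ∧ F = F
(t ↔ u) ↔ (u ∧ (t ⊕ u)) = T ↔ F = F
u ⊕ ((t ↔ u) ↔ (u ∧ (t ⊕ u))) = T ⊕ F = T
t ⊕ u = T ⊕ T = F
¬(t ⊕ u) = ¬F = T
(u ⊕ ((t ↔ u) ↔ (u ∧ (t ⊕ u)))) ⊕ ¬(t ⊕ u) = T ⊕ T = F
t ⊕ u = T ⊕ T = F
((u ⊕ ((t ↔ u) ↔ (u ∧ (t ⊕ u)))) ⊕ ¬(t ⊕ u)) ↔ (t ⊕ u) = F ↔ F = T
t ⊕ u = T ⊕ T = F
u ∨ (t ⊕ u) = T ∨ F = T
t ⊕ u = T ⊕ T = F
(t ⊕ u) ↔ u = F ↔ T = F
(u ∨ (t ⊕ u)) ⊕ ((t ⊕ u) ↔ u) = T ⊕ F = T
(((u ⊕ ((t ↔ u) ↔ (u ∧ (t ⊕ u)))) ⊕ ¬(t ⊕ u)) ↔ (t ⊕ u)) ⊕ ((u ∨ (t ⊕ u)) ⊕ ((t ⊕ u) ↔ u)) = T ⊕ T = F

F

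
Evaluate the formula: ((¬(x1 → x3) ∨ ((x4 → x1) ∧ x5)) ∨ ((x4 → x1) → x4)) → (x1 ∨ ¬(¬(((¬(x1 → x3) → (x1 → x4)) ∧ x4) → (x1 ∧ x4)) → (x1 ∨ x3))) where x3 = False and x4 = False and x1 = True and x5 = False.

Substituting x3=False, x4=False, x1=True, x5=False:
x1 → x3 = True → False = False
¬(x1 → x3) = ¬False = True
x4 → x1 = False → True = True
(x4 → x1) ∧ x5 = True ∧ False = False
¬(x1 → x3) ∨ ((x4 → x1) ∧ x5) = True ∨ False = True
x4 → x1 = False → True = True
(x4 → x1) → x4 = True → False = False
(¬(x1 → x3) ∨ ((x4 → x1) ∧ x5)) ∨ ((x4 → x1) → x4) = True ∨ False = True
x1 → x3 = True → False = False
¬(x1 → x3) = ¬False = True
x1 → x4 = True → False = False
¬(x1 → x3) → (x1 → x4) = True → False = False
(¬(x1 → x3) → (x1 → x4)) ∧ x4 = False ∧ False = False
x1 ∧ x4 = True ∧ False = False
((¬(x1 → x3) → (x1 → x4)) ∧ x4) → (x1 ∧ x4) = False → False = True
¬(((¬(x1 → x3) → (x1 → x4)) ∧ x4) → (x1 ∧ x4)) = ¬True = False
x1 ∨ x3 = True ∨ False = True
¬(((¬(x1 → x3) → (x1 → x4)) ∧ x4) → (x1 ∧ x4)) → (x1 ∨ x3) = False → True = True
¬(¬(((¬(x1 → x3) → (x1 → x4)) ∧ x4) → (x1 ∧ x4)) → (x1 ∨ x3)) = ¬True = False
x1 ∨ ¬(¬(((¬(x1 → x3) → (x1 → x4)) ∧ x4) → (x1 ∧ x4)) → (x1 ∨ x3)) = True ∨ False = True
((¬(x1 → x3) ∨ ((x4 → x1) ∧ x5)) ∨ ((x4 → x1) → x4)) → (x1 ∨ ¬(¬(((¬(x1 → x3) → (x1 → x4)) ∧ x4) → (x1 ∧ x4)) → (x1 ∨ x3))) = True → True = True

True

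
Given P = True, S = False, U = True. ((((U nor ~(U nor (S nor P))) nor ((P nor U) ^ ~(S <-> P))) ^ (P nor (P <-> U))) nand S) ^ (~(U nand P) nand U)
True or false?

S nor P = False nor True = False
U nor (S nor P) = True nor False = False
~(U nor (S nor P)) = ~False = True
U nor ~(U nor (S nor P)) = True nor True = False
P nor U = True nor True = False
S <-> P = False <-> True = False
~(S <-> P) = ~False = True
(P nor U) ^ ~(S <-> P) = False ^ True = True
(U nor ~(U nor (S nor P))) nor ((P nor U) ^ ~(S <-> P)) = False nor True = False
P <-> U = True <-> True = True
P nor (P <-> U) = True nor True = False
((U nor ~(U nor (S nor P))) nor ((P nor U) ^ ~(S <-> P))) ^ (P nor (P <-> U)) = False ^ False = False
(((U nor ~(U nor (S nor P))) nor ((P nor U) ^ ~(S <-> P))) ^ (P nor (P <-> U))) nand S = False nand False = True
U nand P = True nand True = False
~(U nand P) = ~False = True
~(U nand P) nand U = True nand True = False
((((U nor ~(U nor (S nor P))) nor ((P nor U) ^ ~(S <-> P))) ^ (P nor (P <-> U))) nand S) ^ (~(U nand P) nand U) = True ^ False = True

True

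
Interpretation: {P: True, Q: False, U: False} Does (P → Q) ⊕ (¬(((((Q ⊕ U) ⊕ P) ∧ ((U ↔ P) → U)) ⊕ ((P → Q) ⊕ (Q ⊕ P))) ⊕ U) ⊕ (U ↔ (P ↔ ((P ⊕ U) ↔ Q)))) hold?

P → Q = True → False = False
Q ⊕ U = False ⊕ False = False
(Q ⊕ U) ⊕ P = False ⊕ True = True
U ↔ P = False ↔ True = False
(U ↔ P) → U = False → False = True
((Q ⊕ U) ⊕ P) ∧ ((U ↔ P) → U) = True ∧ True = True
P → Q = True → False = False
Q ⊕ P = False ⊕ True = True
(P → Q) ⊕ (Q ⊕ P) = False ⊕ True = True
(((Q ⊕ U) ⊕ P) ∧ ((U ↔ P) → U)) ⊕ ((P → Q) ⊕ (Q ⊕ P)) = True ⊕ True = False
((((Q ⊕ U) ⊕ P) ∧ ((U ↔ P) → U)) ⊕ ((P → Q) ⊕ (Q ⊕ P))) ⊕ U = False ⊕ False = False
¬(((((Q ⊕ U) ⊕ P) ∧ ((U ↔ P) → U)) ⊕ ((P → Q) ⊕ (Q ⊕ P))) ⊕ U) = ¬False = True
P ⊕ U = True ⊕ False = True
(P ⊕ U) ↔ Q = True ↔ False = False
P ↔ ((P ⊕ U) ↔ Q) = True ↔ False = False
U ↔ (P ↔ ((P ⊕ U) ↔ Q)) = False ↔ False = True
¬(((((Q ⊕ U) ⊕ P) ∧ ((U ↔ P) → U)) ⊕ ((P → Q) ⊕ (Q ⊕ P))) ⊕ U) ⊕ (U ↔ (P ↔ ((P ⊕ U) ↔ Q))) = True ⊕ True = False
(P → Q) ⊕ (¬(((((Q ⊕ U) ⊕ P) ∧ ((U ↔ P) → U)) ⊕ ((P → Q) ⊕ (Q ⊕ P))) ⊕ U) ⊕ (U ↔ (P ↔ ((P ⊕ U) ↔ Q)))) = False ⊕ False = False

False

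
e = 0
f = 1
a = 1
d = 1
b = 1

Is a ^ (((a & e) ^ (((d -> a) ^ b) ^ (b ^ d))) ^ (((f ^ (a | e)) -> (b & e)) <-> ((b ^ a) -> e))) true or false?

0

a & e = 1 & 0 = 0
d -> a = 1 -> 1 = 1
(d -> a) ^ b = 1 ^ 1 = 0
b ^ d = 1 ^ 1 = 0
((d -> a) ^ b) ^ (b ^ d) = 0 ^ 0 = 0
(a & e) ^ (((d -> a) ^ b) ^ (b ^ d)) = 0 ^ 0 = 0
a | e = 1 | 0 = 1
f ^ (a | e) = 1 ^ 1 = 0
b & e = 1 & 0 = 0
(f ^ (a | e)) -> (b & e) = 0 -> 0 = 1
b ^ a = 1 ^ 1 = 0
(b ^ a) -> e = 0 -> 0 = 1
((f ^ (a | e)) -> (b & e)) <-> ((b ^ a) -> e) = 1 <-> 1 = 1
((a & e) ^ (((d -> a) ^ b) ^ (b ^ d))) ^ (((f ^ (a | e)) -> (b & e)) <-> ((b ^ a) -> e)) = 0 ^ 1 = 1
a ^ (((a & e) ^ (((d -> a) ^ b) ^ (b ^ d))) ^ (((f ^ (a | e)) -> (b & e)) <-> ((b ^ a) -> e))) = 1 ^ 1 = 0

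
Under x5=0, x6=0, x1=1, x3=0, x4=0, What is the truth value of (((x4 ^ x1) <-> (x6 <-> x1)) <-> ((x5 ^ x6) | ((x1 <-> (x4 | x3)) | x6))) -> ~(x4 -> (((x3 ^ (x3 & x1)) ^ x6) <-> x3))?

Substituting x5=0, x6=0, x1=1, x3=0, x4=0:
x4 ^ x1 = 0 ^ 1 = 1
x6 <-> x1 = 0 <-> 1 = 0
(x4 ^ x1) <-> (x6 <-> x1) = 1 <-> 0 = 0
x5 ^ x6 = 0 ^ 0 = 0
x4 | x3 = 0 | 0 = 0
x1 <-> (x4 | x3) = 1 <-> 0 = 0
(x1 <-> (x4 | x3)) | x6 = 0 | 0 = 0
(x5 ^ x6) | ((x1 <-> (x4 | x3)) | x6) = 0 | 0 = 0
((x4 ^ x1) <-> (x6 <-> x1)) <-> ((x5 ^ x6) | ((x1 <-> (x4 | x3)) | x6)) = 0 <-> 0 = 1
x3 & x1 = 0 & 1 = 0
x3 ^ (x3 & x1) = 0 ^ 0 = 0
(x3 ^ (x3 & x1)) ^ x6 = 0 ^ 0 = 0
((x3 ^ (x3 & x1)) ^ x6) <-> x3 = 0 <-> 0 = 1
x4 -> (((x3 ^ (x3 & x1)) ^ x6) <-> x3) = 0 -> 1 = 1
~(x4 -> (((x3 ^ (x3 & x1)) ^ x6) <-> x3)) = ~1 = 0
(((x4 ^ x1) <-> (x6 <-> x1)) <-> ((x5 ^ x6) | ((x1 <-> (x4 | x3)) | x6))) -> ~(x4 -> (((x3 ^ (x3 & x1)) ^ x6) <-> x3)) = 1 -> 0 = 0

0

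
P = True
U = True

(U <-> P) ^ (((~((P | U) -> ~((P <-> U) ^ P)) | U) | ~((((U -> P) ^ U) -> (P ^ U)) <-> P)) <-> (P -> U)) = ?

False

U <-> P = True <-> True = True
P | U = True | True = True
P <-> U = True <-> True = True
(P <-> U) ^ P = True ^ True = False
~((P <-> U) ^ P) = ~False = True
(P | U) -> ~((P <-> U) ^ P) = True -> True = True
~((P | U) -> ~((P <-> U) ^ P)) = ~True = False
~((P | U) -> ~((P <-> U) ^ P)) | U = False | True = True
U -> P = True -> True = True
(U -> P) ^ U = True ^ True = False
P ^ U = True ^ True = False
((U -> P) ^ U) -> (P ^ U) = False -> False = True
(((U -> P) ^ U) -> (P ^ U)) <-> P = True <-> True = True
~((((U -> P) ^ U) -> (P ^ U)) <-> P) = ~True = False
(~((P | U) -> ~((P <-> U) ^ P)) | U) | ~((((U -> P) ^ U) -> (P ^ U)) <-> P) = True | False = True
P -> U = True -> True = True
((~((P | U) -> ~((P <-> U) ^ P)) | U) | ~((((U -> P) ^ U) -> (P ^ U)) <-> P)) <-> (P -> U) = True <-> True = True
(U <-> P) ^ (((~((P | U) -> ~((P <-> U) ^ P)) | U) | ~((((U -> P) ^ U) -> (P ^ U)) <-> P)) <-> (P -> U)) = True ^ True = False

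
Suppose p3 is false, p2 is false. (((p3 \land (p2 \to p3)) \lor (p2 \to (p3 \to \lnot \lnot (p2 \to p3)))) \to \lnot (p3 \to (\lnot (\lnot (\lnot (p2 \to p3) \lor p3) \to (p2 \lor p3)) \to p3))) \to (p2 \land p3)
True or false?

Substituting p3=\text{False}, p2=\text{False}:
p2 \to p3 = \text{False} \to \text{False} = \text{True}
p3 \land (p2 \to p3) = \text{False} \land \text{True} = \text{False}
p2 \to p3 = \text{False} \to \text{False} = \text{True}
\lnot (p2 \to p3) = \lnot \text{True} = \text{False}
\lnot \lnot (p2 \to p3) = \lnot \text{False} = \text{True}
p3 \to \lnot \lnot (p2 \to p3) = \text{False} \to \text{True} = \text{True}
p2 \to (p3 \to \lnot \lnot (p2 \to p3)) = \text{False} \to \text{True} = \text{True}
(p3 \land (p2 \to p3)) \lor (p2 \to (p3 \to \lnot \lnot (p2 \to p3))) = \text{False} \lor \text{True} = \text{True}
p2 \to p3 = \text{False} \to \text{False} = \text{True}
\lnot (p2 \to p3) = \lnot \text{True} = \text{False}
\lnot (p2 \to p3) \lor p3 = \text{False} \lor \text{False} = \text{False}
\lnot (\lnot (p2 \to p3) \lor p3) = \lnot \text{False} = \text{True}
p2 \lor p3 = \text{False} \lor \text{False} = \text{False}
\lnot (\lnot (p2 \to p3) \lor p3) \to (p2 \lor p3) = \text{True} \to \text{False} = \text{False}
\lnot (\lnot (\lnot (p2 \to p3) \lor p3) \to (p2 \lor p3)) = \lnot \text{False} = \text{True}
\lnot (\lnot (\lnot (p2 \to p3) \lor p3) \to (p2 \lor p3)) \to p3 = \text{True} \to \text{False} = \text{False}
p3 \to (\lnot (\lnot (\lnot (p2 \to p3) \lor p3) \to (p2 \lor p3)) \to p3) = \text{False} \to \text{False} = \text{True}
\lnot (p3 \to (\lnot (\lnot (\lnot (p2 \to p3) \lor p3) \to (p2 \lor p3)) \to p3)) = \lnot \text{True} = \text{False}
((p3 \land (p2 \to p3)) \lor (p2 \to (p3 \to \lnot \lnot (p2 \to p3)))) \to \lnot (p3 \to (\lnot (\lnot (\lnot (p2 \to p3) \lor p3) \to (p2 \lor p3)) \to p3)) = \text{True} \to \text{False} = \text{False}
p2 \land p3 = \text{False} \land \text{False} = \text{False}
(((p3 \land (p2 \to p3)) \lor (p2 \to (p3 \to \lnot \lnot (p2 \to p3)))) \to \lnot (p3 \to (\lnot (\lnot (\lnot (p2 \to p3) \lor p3) \to (p2 \lor p3)) \to p3))) \to (p2 \land p3) = \text{False} \to \text{False} = \text{True}

\text{True}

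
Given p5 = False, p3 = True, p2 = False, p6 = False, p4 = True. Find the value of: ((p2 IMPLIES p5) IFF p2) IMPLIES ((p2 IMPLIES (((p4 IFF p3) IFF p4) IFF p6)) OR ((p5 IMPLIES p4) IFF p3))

p2 IMPLIES p5 = False IMPLIES False = True
(p2 IMPLIES p5) IFF p2 = True IFF False = False
p4 IFF p3 = True IFF True = True
(p4 IFF p3) IFF p4 = True IFF True = True
((p4 IFF p3) IFF p4) IFF p6 = True IFF False = False
p2 IMPLIES (((p4 IFF p3) IFF p4) IFF p6) = False IMPLIES False = True
p5 IMPLIES p4 = False IMPLIES True = True
(p5 IMPLIES p4) IFF p3 = True IFF True = True
(p2 IMPLIES (((p4 IFF p3) IFF p4) IFF p6)) OR ((p5 IMPLIES p4) IFF p3) = True OR True = True
((p2 IMPLIES p5) IFF p2) IMPLIES ((p2 IMPLIES (((p4 IFF p3) IFF p4) IFF p6)) OR ((p5 IMPLIES p4) IFF p3)) = False IMPLIES True = True

True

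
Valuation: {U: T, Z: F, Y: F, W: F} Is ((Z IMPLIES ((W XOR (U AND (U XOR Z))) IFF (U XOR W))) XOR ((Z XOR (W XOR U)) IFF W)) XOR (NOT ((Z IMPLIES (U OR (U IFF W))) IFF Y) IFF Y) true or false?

T

Substituting U=T, Z=F, Y=F, W=F:
U XOR Z = T XOR F = T
U AND (U XOR Z) = T AND T = T
W XOR (U AND (U XOR Z)) = F XOR T = T
U XOR W = T XOR F = T
(W XOR (U AND (U XOR Z))) IFF (U XOR W) = T IFF T = T
Z IMPLIES ((W XOR (U AND (U XOR Z))) IFF (U XOR W)) = F IMPLIES T = T
W XOR U = F XOR T = T
Z XOR (W XOR U) = F XOR T = T
(Z XOR (W XOR U)) IFF W = T IFF F = F
(Z IMPLIES ((W XOR (U AND (U XOR Z))) IFF (U XOR W))) XOR ((Z XOR (W XOR U)) IFF W) = T XOR F = T
U IFF W = T IFF F = F
U OR (U IFF W) = T OR F = T
Z IMPLIES (U OR (U IFF W)) = F IMPLIES T = T
(Z IMPLIES (U OR (U IFF W))) IFF Y = T IFF F = F
NOT ((Z IMPLIES (U OR (U IFF W))) IFF Y) = NOT F = T
NOT ((Z IMPLIES (U OR (U IFF W))) IFF Y) IFF Y = T IFF F = F
((Z IMPLIES ((W XOR (U AND (U XOR Z))) IFF (U XOR W))) XOR ((Z XOR (W XOR U)) IFF W)) XOR (NOT ((Z IMPLIES (U OR (U IFF W))) IFF Y) IFF Y) = T XOR F = T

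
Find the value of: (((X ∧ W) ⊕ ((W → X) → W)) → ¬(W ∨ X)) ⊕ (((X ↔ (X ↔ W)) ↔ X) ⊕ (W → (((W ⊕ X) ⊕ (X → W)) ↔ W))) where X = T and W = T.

T

X ∧ W = T ∧ T = T
W → X = T → T = T
(W → X) → W = T → T = T
(X ∧ W) ⊕ ((W → X) → W) = T ⊕ T = F
W ∨ X = T ∨ T = T
¬(W ∨ X) = ¬T = F
((X ∧ W) ⊕ ((W → X) → W)) → ¬(W ∨ X) = F → F = T
X ↔ W = T ↔ T = T
X ↔ (X ↔ W) = T ↔ T = T
(X ↔ (X ↔ W)) ↔ X = T ↔ T = T
W ⊕ X = T ⊕ T = F
X → W = T → T = T
(W ⊕ X) ⊕ (X → W) = F ⊕ T = T
((W ⊕ X) ⊕ (X → W)) ↔ W = T ↔ T = T
W → (((W ⊕ X) ⊕ (X → W)) ↔ W) = T → T = T
((X ↔ (X ↔ W)) ↔ X) ⊕ (W → (((W ⊕ X) ⊕ (X → W)) ↔ W)) = T ⊕ T = F
(((X ∧ W) ⊕ ((W → X) → W)) → ¬(W ∨ X)) ⊕ (((X ↔ (X ↔ W)) ↔ X) ⊕ (W → (((W ⊕ X) ⊕ (X → W)) ↔ W))) = T ⊕ F = T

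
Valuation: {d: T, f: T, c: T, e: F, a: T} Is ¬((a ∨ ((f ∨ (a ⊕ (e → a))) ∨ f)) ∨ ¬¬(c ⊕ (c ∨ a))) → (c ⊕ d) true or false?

Substituting d=T, f=T, c=T, e=F, a=T:
e → a = F → T = T
a ⊕ (e → a) = T ⊕ T = F
f ∨ (a ⊕ (e → a)) = T ∨ F = T
(f ∨ (a ⊕ (e → a))) ∨ f = T ∨ T = T
a ∨ ((f ∨ (a ⊕ (e → a))) ∨ f) = T ∨ T = T
c ∨ a = T ∨ T = T
c ⊕ (c ∨ a) = T ⊕ T = F
¬(c ⊕ (c ∨ a)) = ¬F = T
¬¬(c ⊕ (c ∨ a)) = ¬T = F
(a ∨ ((f ∨ (a ⊕ (e → a))) ∨ f)) ∨ ¬¬(c ⊕ (c ∨ a)) = T ∨ F = T
¬((a ∨ ((f ∨ (a ⊕ (e → a))) ∨ f)) ∨ ¬¬(c ⊕ (c ∨ a))) = ¬T = F
c ⊕ d = T ⊕ T = F
¬((a ∨ ((f ∨ (a ⊕ (e → a))) ∨ f)) ∨ ¬¬(c ⊕ (c ∨ a))) → (c ⊕ d) = F → F = T

T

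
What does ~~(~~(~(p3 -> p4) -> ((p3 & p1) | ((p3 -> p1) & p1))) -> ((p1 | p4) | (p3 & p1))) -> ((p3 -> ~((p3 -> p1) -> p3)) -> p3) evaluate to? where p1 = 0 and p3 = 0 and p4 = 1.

Substituting p1=0, p3=0, p4=1:
p3 -> p4 = 0 -> 1 = 1
~(p3 -> p4) = ~1 = 0
p3 & p1 = 0 & 0 = 0
p3 -> p1 = 0 -> 0 = 1
(p3 -> p1) & p1 = 1 & 0 = 0
(p3 & p1) | ((p3 -> p1) & p1) = 0 | 0 = 0
~(p3 -> p4) -> ((p3 & p1) | ((p3 -> p1) & p1)) = 0 -> 0 = 1
~(~(p3 -> p4) -> ((p3 & p1) | ((p3 -> p1) & p1))) = ~1 = 0
~~(~(p3 -> p4) -> ((p3 & p1) | ((p3 -> p1) & p1))) = ~0 = 1
p1 | p4 = 0 | 1 = 1
p3 & p1 = 0 & 0 = 0
(p1 | p4) | (p3 & p1) = 1 | 0 = 1
~~(~(p3 -> p4) -> ((p3 & p1) | ((p3 -> p1) & p1))) -> ((p1 | p4) | (p3 & p1)) = 1 -> 1 = 1
~(~~(~(p3 -> p4) -> ((p3 & p1) | ((p3 -> p1) & p1))) -> ((p1 | p4) | (p3 & p1))) = ~1 = 0
~~(~~(~(p3 -> p4) -> ((p3 & p1) | ((p3 -> p1) & p1))) -> ((p1 | p4) | (p3 & p1))) = ~0 = 1
p3 -> p1 = 0 -> 0 = 1
(p3 -> p1) -> p3 = 1 -> 0 = 0
~((p3 -> p1) -> p3) = ~0 = 1
p3 -> ~((p3 -> p1) -> p3) = 0 -> 1 = 1
(p3 -> ~((p3 -> p1) -> p3)) -> p3 = 1 -> 0 = 0
~~(~~(~(p3 -> p4) -> ((p3 & p1) | ((p3 -> p1) & p1))) -> ((p1 | p4) | (p3 & p1))) -> ((p3 -> ~((p3 -> p1) -> p3)) -> p3) = 1 -> 0 = 0

0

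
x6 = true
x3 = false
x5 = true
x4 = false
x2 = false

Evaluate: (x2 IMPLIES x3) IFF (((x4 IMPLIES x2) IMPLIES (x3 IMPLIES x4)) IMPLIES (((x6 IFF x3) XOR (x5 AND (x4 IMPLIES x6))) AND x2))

false

x2 IMPLIES x3 = false IMPLIES false = true
x4 IMPLIES x2 = false IMPLIES false = true
x3 IMPLIES x4 = false IMPLIES false = true
(x4 IMPLIES x2) IMPLIES (x3 IMPLIES x4) = true IMPLIES true = true
x6 IFF x3 = true IFF false = false
x4 IMPLIES x6 = false IMPLIES true = true
x5 AND (x4 IMPLIES x6) = true AND true = true
(x6 IFF x3) XOR (x5 AND (x4 IMPLIES x6)) = false XOR true = true
((x6 IFF x3) XOR (x5 AND (x4 IMPLIES x6))) AND x2 = true AND false = false
((x4 IMPLIES x2) IMPLIES (x3 IMPLIES x4)) IMPLIES (((x6 IFF x3) XOR (x5 AND (x4 IMPLIES x6))) AND x2) = true IMPLIES false = false
(x2 IMPLIES x3) IFF (((x4 IMPLIES x2) IMPLIES (x3 IMPLIES x4)) IMPLIES (((x6 IFF x3) XOR (x5 AND (x4 IMPLIES x6))) AND x2)) = true IFF false = false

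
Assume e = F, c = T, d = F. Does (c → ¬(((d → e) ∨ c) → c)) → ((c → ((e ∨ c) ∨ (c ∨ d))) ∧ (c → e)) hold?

T

Substituting e=F, c=T, d=F:
d → e = F → F = T
(d → e) ∨ c = T ∨ T = T
((d → e) ∨ c) → c = T → T = T
¬(((d → e) ∨ c) → c) = ¬T = F
c → ¬(((d → e) ∨ c) → c) = T → F = F
e ∨ c = F ∨ T = T
c ∨ d = T ∨ F = T
(e ∨ c) ∨ (c ∨ d) = T ∨ T = T
c → ((e ∨ c) ∨ (c ∨ d)) = T → T = T
c → e = T → F = F
(c → ((e ∨ c) ∨ (c ∨ d))) ∧ (c → e) = T ∧ F = F
(c → ¬(((d → e) ∨ c) → c)) → ((c → ((e ∨ c) ∨ (c ∨ d))) ∧ (c → e)) = F → F = T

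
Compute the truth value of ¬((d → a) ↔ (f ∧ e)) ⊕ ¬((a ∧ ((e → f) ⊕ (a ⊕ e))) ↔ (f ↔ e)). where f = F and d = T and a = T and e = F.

F

d → a = T → T = T
f ∧ e = F ∧ F = F
(d → a) ↔ (f ∧ e) = T ↔ F = F
¬((d → a) ↔ (f ∧ e)) = ¬F = T
e → f = F → F = T
a ⊕ e = T ⊕ F = T
(e → f) ⊕ (a ⊕ e) = T ⊕ T = F
a ∧ ((e → f) ⊕ (a ⊕ e)) = T ∧ F = F
f ↔ e = F ↔ F = T
(a ∧ ((e → f) ⊕ (a ⊕ e))) ↔ (f ↔ e) = F ↔ T = F
¬((a ∧ ((e → f) ⊕ (a ⊕ e))) ↔ (f ↔ e)) = ¬F = T
¬((d → a) ↔ (f ∧ e)) ⊕ ¬((a ∧ ((e → f) ⊕ (a ⊕ e))) ↔ (f ↔ e)) = T ⊕ T = F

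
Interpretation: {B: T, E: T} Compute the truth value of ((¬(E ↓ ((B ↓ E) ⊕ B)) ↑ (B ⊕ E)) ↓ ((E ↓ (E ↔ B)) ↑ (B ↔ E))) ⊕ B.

B ↓ E = T ↓ T = F
(B ↓ E) ⊕ B = F ⊕ T = T
E ↓ ((B ↓ E) ⊕ B) = T ↓ T = F
¬(E ↓ ((B ↓ E) ⊕ B)) = ¬F = T
B ⊕ E = T ⊕ T = F
¬(E ↓ ((B ↓ E) ⊕ B)) ↑ (B ⊕ E) = T ↑ F = T
E ↔ B = T ↔ T = T
E ↓ (E ↔ B) = T ↓ T = F
B ↔ E = T ↔ T = T
(E ↓ (E ↔ B)) ↑ (B ↔ E) = F ↑ T = T
(¬(E ↓ ((B ↓ E) ⊕ B)) ↑ (B ⊕ E)) ↓ ((E ↓ (E ↔ B)) ↑ (B ↔ E)) = T ↓ T = F
((¬(E ↓ ((B ↓ E) ⊕ B)) ↑ (B ⊕ E)) ↓ ((E ↓ (E ↔ B)) ↑ (B ↔ E))) ⊕ B = F ⊕ T = T

T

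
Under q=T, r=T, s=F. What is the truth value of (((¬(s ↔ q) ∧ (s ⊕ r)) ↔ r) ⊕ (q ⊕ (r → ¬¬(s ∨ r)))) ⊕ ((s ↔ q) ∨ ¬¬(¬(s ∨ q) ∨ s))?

T

s ↔ q = F ↔ T = F
¬(s ↔ q) = ¬F = T
s ⊕ r = F ⊕ T = T
¬(s ↔ q) ∧ (s ⊕ r) = T ∧ T = T
(¬(s ↔ q) ∧ (s ⊕ r)) ↔ r = T ↔ T = T
s ∨ r = F ∨ T = T
¬(s ∨ r) = ¬T = F
¬¬(s ∨ r) = ¬F = T
r → ¬¬(s ∨ r) = T → T = T
q ⊕ (r → ¬¬(s ∨ r)) = T ⊕ T = F
((¬(s ↔ q) ∧ (s ⊕ r)) ↔ r) ⊕ (q ⊕ (r → ¬¬(s ∨ r))) = T ⊕ F = T
s ↔ q = F ↔ T = F
s ∨ q = F ∨ T = T
¬(s ∨ q) = ¬T = F
¬(s ∨ q) ∨ s = F ∨ F = F
¬(¬(s ∨ q) ∨ s) = ¬F = T
¬¬(¬(s ∨ q) ∨ s) = ¬T = F
(s ↔ q) ∨ ¬¬(¬(s ∨ q) ∨ s) = F ∨ F = F
(((¬(s ↔ q) ∧ (s ⊕ r)) ↔ r) ⊕ (q ⊕ (r → ¬¬(s ∨ r)))) ⊕ ((s ↔ q) ∨ ¬¬(¬(s ∨ q) ∨ s)) = T ⊕ F = T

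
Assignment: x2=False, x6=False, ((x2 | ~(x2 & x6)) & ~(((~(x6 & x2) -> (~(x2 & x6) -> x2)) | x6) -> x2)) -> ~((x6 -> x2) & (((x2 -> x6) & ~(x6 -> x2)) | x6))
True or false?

x2 & x6 = False & False = False
~(x2 & x6) = ~False = True
x2 | ~(x2 & x6) = False | True = True
x6 & x2 = False & False = False
~(x6 & x2) = ~False = True
x2 & x6 = False & False = False
~(x2 & x6) = ~False = True
~(x2 & x6) -> x2 = True -> False = False
~(x6 & x2) -> (~(x2 & x6) -> x2) = True -> False = False
(~(x6 & x2) -> (~(x2 & x6) -> x2)) | x6 = False | False = False
((~(x6 & x2) -> (~(x2 & x6) -> x2)) | x6) -> x2 = False -> False = True
~(((~(x6 & x2) -> (~(x2 & x6) -> x2)) | x6) -> x2) = ~True = False
(x2 | ~(x2 & x6)) & ~(((~(x6 & x2) -> (~(x2 & x6) -> x2)) | x6) -> x2) = True & False = False
x6 -> x2 = False -> False = True
x2 -> x6 = False -> False = True
x6 -> x2 = False -> False = True
~(x6 -> x2) = ~True = False
(x2 -> x6) & ~(x6 -> x2) = True & False = False
((x2 -> x6) & ~(x6 -> x2)) | x6 = False | False = False
(x6 -> x2) & (((x2 -> x6) & ~(x6 -> x2)) | x6) = True & False = False
~((x6 -> x2) & (((x2 -> x6) & ~(x6 -> x2)) | x6)) = ~False = True
((x2 | ~(x2 & x6)) & ~(((~(x6 & x2) -> (~(x2 & x6) -> x2)) | x6) -> x2)) -> ~((x6 -> x2) & (((x2 -> x6) & ~(x6 -> x2)) | x6)) = False -> True = True

True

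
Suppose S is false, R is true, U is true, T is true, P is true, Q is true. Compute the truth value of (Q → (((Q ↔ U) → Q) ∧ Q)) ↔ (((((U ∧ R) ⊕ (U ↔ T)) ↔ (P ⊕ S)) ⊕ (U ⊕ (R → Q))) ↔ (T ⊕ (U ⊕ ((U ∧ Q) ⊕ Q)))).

True

Substituting S=False, R=True, U=True, T=True, P=True, Q=True:
Q ↔ U = True ↔ True = True
(Q ↔ U) → Q = True → True = True
((Q ↔ U) → Q) ∧ Q = True ∧ True = True
Q → (((Q ↔ U) → Q) ∧ Q) = True → True = True
U ∧ R = True ∧ True = True
U ↔ T = True ↔ True = True
(U ∧ R) ⊕ (U ↔ T) = True ⊕ True = False
P ⊕ S = True ⊕ False = True
((U ∧ R) ⊕ (U ↔ T)) ↔ (P ⊕ S) = False ↔ True = False
R → Q = True → True = True
U ⊕ (R → Q) = True ⊕ True = False
(((U ∧ R) ⊕ (U ↔ T)) ↔ (P ⊕ S)) ⊕ (U ⊕ (R → Q)) = False ⊕ False = False
U ∧ Q = True ∧ True = True
(U ∧ Q) ⊕ Q = True ⊕ True = False
U ⊕ ((U ∧ Q) ⊕ Q) = True ⊕ False = True
T ⊕ (U ⊕ ((U ∧ Q) ⊕ Q)) = True ⊕ True = False
((((U ∧ R) ⊕ (U ↔ T)) ↔ (P ⊕ S)) ⊕ (U ⊕ (R → Q))) ↔ (T ⊕ (U ⊕ ((U ∧ Q) ⊕ Q))) = False ↔ False = True
(Q → (((Q ↔ U) → Q) ∧ Q)) ↔ (((((U ∧ R) ⊕ (U ↔ T)) ↔ (P ⊕ S)) ⊕ (U ⊕ (R → Q))) ↔ (T ⊕ (U ⊕ ((U ∧ Q) ⊕ Q)))) = True ↔ True = True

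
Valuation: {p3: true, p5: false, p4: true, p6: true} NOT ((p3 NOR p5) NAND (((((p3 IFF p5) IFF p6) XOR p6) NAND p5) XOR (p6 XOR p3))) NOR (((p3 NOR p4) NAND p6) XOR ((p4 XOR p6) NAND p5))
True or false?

p3 NOR p5 = true NOR false = false
p3 IFF p5 = true IFF false = false
(p3 IFF p5) IFF p6 = false IFF true = false
((p3 IFF p5) IFF p6) XOR p6 = false XOR true = true
(((p3 IFF p5) IFF p6) XOR p6) NAND p5 = true NAND false = true
p6 XOR p3 = true XOR true = false
((((p3 IFF p5) IFF p6) XOR p6) NAND p5) XOR (p6 XOR p3) = true XOR false = true
(p3 NOR p5) NAND (((((p3 IFF p5) IFF p6) XOR p6) NAND p5) XOR (p6 XOR p3)) = false NAND true = true
NOT ((p3 NOR p5) NAND (((((p3 IFF p5) IFF p6) XOR p6) NAND p5) XOR (p6 XOR p3))) = NOT true = false
p3 NOR p4 = true NOR true = false
(p3 NOR p4) NAND p6 = false NAND true = true
p4 XOR p6 = true XOR true = false
(p4 XOR p6) NAND p5 = false NAND false = true
((p3 NOR p4) NAND p6) XOR ((p4 XOR p6) NAND p5) = true XOR true = false
NOT ((p3 NOR p5) NAND (((((p3 IFF p5) IFF p6) XOR p6) NAND p5) XOR (p6 XOR p3))) NOR (((p3 NOR p4) NAND p6) XOR ((p4 XOR p6) NAND p5)) = false NOR false = true

true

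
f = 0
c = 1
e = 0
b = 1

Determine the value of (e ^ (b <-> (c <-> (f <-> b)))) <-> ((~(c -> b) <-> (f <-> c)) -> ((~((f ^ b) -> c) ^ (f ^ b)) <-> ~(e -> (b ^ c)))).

f <-> b = 0 <-> 1 = 0
c <-> (f <-> b) = 1 <-> 0 = 0
b <-> (c <-> (f <-> b)) = 1 <-> 0 = 0
e ^ (b <-> (c <-> (f <-> b))) = 0 ^ 0 = 0
c -> b = 1 -> 1 = 1
~(c -> b) = ~1 = 0
f <-> c = 0 <-> 1 = 0
~(c -> b) <-> (f <-> c) = 0 <-> 0 = 1
f ^ b = 0 ^ 1 = 1
(f ^ b) -> c = 1 -> 1 = 1
~((f ^ b) -> c) = ~1 = 0
f ^ b = 0 ^ 1 = 1
~((f ^ b) -> c) ^ (f ^ b) = 0 ^ 1 = 1
b ^ c = 1 ^ 1 = 0
e -> (b ^ c) = 0 -> 0 = 1
~(e -> (b ^ c)) = ~1 = 0
(~((f ^ b) -> c) ^ (f ^ b)) <-> ~(e -> (b ^ c)) = 1 <-> 0 = 0
(~(c -> b) <-> (f <-> c)) -> ((~((f ^ b) -> c) ^ (f ^ b)) <-> ~(e -> (b ^ c))) = 1 -> 0 = 0
(e ^ (b <-> (c <-> (f <-> b)))) <-> ((~(c -> b) <-> (f <-> c)) -> ((~((f ^ b) -> c) ^ (f ^ b)) <-> ~(e -> (b ^ c)))) = 0 <-> 0 = 1

1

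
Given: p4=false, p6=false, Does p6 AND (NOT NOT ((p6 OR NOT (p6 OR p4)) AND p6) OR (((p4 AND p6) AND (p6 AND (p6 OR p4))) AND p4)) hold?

p6 OR p4 = false OR false = false
NOT (p6 OR p4) = NOT false = true
p6 OR NOT (p6 OR p4) = false OR true = true
(p6 OR NOT (p6 OR p4)) AND p6 = true AND false = false
NOT ((p6 OR NOT (p6 OR p4)) AND p6) = NOT false = true
NOT NOT ((p6 OR NOT (p6 OR p4)) AND p6) = NOT true = false
p4 AND p6 = false AND false = false
p6 OR p4 = false OR false = false
p6 AND (p6 OR p4) = false AND false = false
(p4 AND p6) AND (p6 AND (p6 OR p4)) = false AND false = false
((p4 AND p6) AND (p6 AND (p6 OR p4))) AND p4 = false AND false = false
NOT NOT ((p6 OR NOT (p6 OR p4)) AND p6) OR (((p4 AND p6) AND (p6 AND (p6 OR p4))) AND p4) = false OR false = false
p6 AND (NOT NOT ((p6 OR NOT (p6 OR p4)) AND p6) OR (((p4 AND p6) AND (p6 AND (p6 OR p4))) AND p4)) = false AND false = false

false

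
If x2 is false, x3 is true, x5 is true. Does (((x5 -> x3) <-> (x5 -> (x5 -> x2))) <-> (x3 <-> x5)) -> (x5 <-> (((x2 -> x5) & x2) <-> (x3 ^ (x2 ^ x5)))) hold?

1

x5 -> x3 = 1 -> 1 = 1
x5 -> x2 = 1 -> 0 = 0
x5 -> (x5 -> x2) = 1 -> 0 = 0
(x5 -> x3) <-> (x5 -> (x5 -> x2)) = 1 <-> 0 = 0
x3 <-> x5 = 1 <-> 1 = 1
((x5 -> x3) <-> (x5 -> (x5 -> x2))) <-> (x3 <-> x5) = 0 <-> 1 = 0
x2 -> x5 = 0 -> 1 = 1
(x2 -> x5) & x2 = 1 & 0 = 0
x2 ^ x5 = 0 ^ 1 = 1
x3 ^ (x2 ^ x5) = 1 ^ 1 = 0
((x2 -> x5) & x2) <-> (x3 ^ (x2 ^ x5)) = 0 <-> 0 = 1
x5 <-> (((x2 -> x5) & x2) <-> (x3 ^ (x2 ^ x5))) = 1 <-> 1 = 1
(((x5 -> x3) <-> (x5 -> (x5 -> x2))) <-> (x3 <-> x5)) -> (x5 <-> (((x2 -> x5) & x2) <-> (x3 ^ (x2 ^ x5)))) = 0 -> 1 = 1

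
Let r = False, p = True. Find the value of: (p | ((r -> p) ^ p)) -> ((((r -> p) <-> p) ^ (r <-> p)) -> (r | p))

True

Substituting r=False, p=True:
r -> p = False -> True = True
(r -> p) ^ p = True ^ True = False
p | ((r -> p) ^ p) = True | False = True
r -> p = False -> True = True
(r -> p) <-> p = True <-> True = True
r <-> p = False <-> True = False
((r -> p) <-> p) ^ (r <-> p) = True ^ False = True
r | p = False | True = True
(((r -> p) <-> p) ^ (r <-> p)) -> (r | p) = True -> True = True
(p | ((r -> p) ^ p)) -> ((((r -> p) <-> p) ^ (r <-> p)) -> (r | p)) = True -> True = True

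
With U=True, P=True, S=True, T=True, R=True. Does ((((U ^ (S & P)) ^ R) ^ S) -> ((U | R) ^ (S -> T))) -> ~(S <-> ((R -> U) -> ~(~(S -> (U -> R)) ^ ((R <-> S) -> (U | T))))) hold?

True

S & P = True & True = True
U ^ (S & P) = True ^ True = False
(U ^ (S & P)) ^ R = False ^ True = True
((U ^ (S & P)) ^ R) ^ S = True ^ True = False
U | R = True | True = True
S -> T = True -> True = True
(U | R) ^ (S -> T) = True ^ True = False
(((U ^ (S & P)) ^ R) ^ S) -> ((U | R) ^ (S -> T)) = False -> False = True
R -> U = True -> True = True
U -> R = True -> True = True
S -> (U -> R) = True -> True = True
~(S -> (U -> R)) = ~True = False
R <-> S = True <-> True = True
U | T = True | True = True
(R <-> S) -> (U | T) = True -> True = True
~(S -> (U -> R)) ^ ((R <-> S) -> (U | T)) = False ^ True = True
~(~(S -> (U -> R)) ^ ((R <-> S) -> (U | T))) = ~True = False
(R -> U) -> ~(~(S -> (U -> R)) ^ ((R <-> S) -> (U | T))) = True -> False = False
S <-> ((R -> U) -> ~(~(S -> (U -> R)) ^ ((R <-> S) -> (U | T)))) = True <-> False = False
~(S <-> ((R -> U) -> ~(~(S -> (U -> R)) ^ ((R <-> S) -> (U | T))))) = ~False = True
((((U ^ (S & P)) ^ R) ^ S) -> ((U | R) ^ (S -> T))) -> ~(S <-> ((R -> U) -> ~(~(S -> (U -> R)) ^ ((R <-> S) -> (U | T))))) = True -> True = True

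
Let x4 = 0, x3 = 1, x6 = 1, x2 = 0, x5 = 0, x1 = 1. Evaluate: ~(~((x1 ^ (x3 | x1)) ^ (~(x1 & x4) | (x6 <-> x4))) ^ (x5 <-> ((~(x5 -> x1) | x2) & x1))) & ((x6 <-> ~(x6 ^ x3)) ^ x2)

x3 | x1 = 1 | 1 = 1
x1 ^ (x3 | x1) = 1 ^ 1 = 0
x1 & x4 = 1 & 0 = 0
~(x1 & x4) = ~0 = 1
x6 <-> x4 = 1 <-> 0 = 0
~(x1 & x4) | (x6 <-> x4) = 1 | 0 = 1
(x1 ^ (x3 | x1)) ^ (~(x1 & x4) | (x6 <-> x4)) = 0 ^ 1 = 1
~((x1 ^ (x3 | x1)) ^ (~(x1 & x4) | (x6 <-> x4))) = ~1 = 0
x5 -> x1 = 0 -> 1 = 1
~(x5 -> x1) = ~1 = 0
~(x5 -> x1) | x2 = 0 | 0 = 0
(~(x5 -> x1) | x2) & x1 = 0 & 1 = 0
x5 <-> ((~(x5 -> x1) | x2) & x1) = 0 <-> 0 = 1
~((x1 ^ (x3 | x1)) ^ (~(x1 & x4) | (x6 <-> x4))) ^ (x5 <-> ((~(x5 -> x1) | x2) & x1)) = 0 ^ 1 = 1
~(~((x1 ^ (x3 | x1)) ^ (~(x1 & x4) | (x6 <-> x4))) ^ (x5 <-> ((~(x5 -> x1) | x2) & x1))) = ~1 = 0
x6 ^ x3 = 1 ^ 1 = 0
~(x6 ^ x3) = ~0 = 1
x6 <-> ~(x6 ^ x3) = 1 <-> 1 = 1
(x6 <-> ~(x6 ^ x3)) ^ x2 = 1 ^ 0 = 1
~(~((x1 ^ (x3 | x1)) ^ (~(x1 & x4) | (x6 <-> x4))) ^ (x5 <-> ((~(x5 -> x1) | x2) & x1))) & ((x6 <-> ~(x6 ^ x3)) ^ x2) = 0 & 1 = 0

0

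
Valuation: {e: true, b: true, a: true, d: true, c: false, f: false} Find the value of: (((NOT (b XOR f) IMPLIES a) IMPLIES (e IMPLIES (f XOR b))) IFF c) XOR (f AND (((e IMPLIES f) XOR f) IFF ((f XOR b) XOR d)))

false

Substituting e=true, b=true, a=true, d=true, c=false, f=false:
b XOR f = true XOR false = true
NOT (b XOR f) = NOT true = false
NOT (b XOR f) IMPLIES a = false IMPLIES true = true
f XOR b = false XOR true = true
e IMPLIES (f XOR b) = true IMPLIES true = true
(NOT (b XOR f) IMPLIES a) IMPLIES (e IMPLIES (f XOR b)) = true IMPLIES true = true
((NOT (b XOR f) IMPLIES a) IMPLIES (e IMPLIES (f XOR b))) IFF c = true IFF false = false
e IMPLIES f = true IMPLIES false = false
(e IMPLIES f) XOR f = false XOR false = false
f XOR b = false XOR true = true
(f XOR b) XOR d = true XOR true = false
((e IMPLIES f) XOR f) IFF ((f XOR b) XOR d) = false IFF false = true
f AND (((e IMPLIES f) XOR f) IFF ((f XOR b) XOR d)) = false AND true = false
(((NOT (b XOR f) IMPLIES a) IMPLIES (e IMPLIES (f XOR b))) IFF c) XOR (f AND (((e IMPLIES f) XOR f) IFF ((f XOR b) XOR d))) = false XOR false = false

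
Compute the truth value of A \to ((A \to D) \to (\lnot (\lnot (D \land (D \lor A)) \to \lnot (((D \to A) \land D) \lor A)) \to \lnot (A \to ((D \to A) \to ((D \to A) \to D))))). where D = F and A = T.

T

A \to D = T \to F = F
D \lor A = F \lor T = T
D \land (D \lor A) = F \land T = F
\lnot (D \land (D \lor A)) = \lnot F = T
D \to A = F \to T = T
(D \to A) \land D = T \land F = F
((D \to A) \land D) \lor A = F \lor T = T
\lnot (((D \to A) \land D) \lor A) = \lnot T = F
\lnot (D \land (D \lor A)) \to \lnot (((D \to A) \land D) \lor A) = T \to F = F
\lnot (\lnot (D \land (D \lor A)) \to \lnot (((D \to A) \land D) \lor A)) = \lnot F = T
D \to A = F \to T = T
D \to A = F \to T = T
(D \to A) \to D = T \to F = F
(D \to A) \to ((D \to A) \to D) = T \to F = F
A \to ((D \to A) \to ((D \to A) \to D)) = T \to F = F
\lnot (A \to ((D \to A) \to ((D \to A) \to D))) = \lnot F = T
\lnot (\lnot (D \land (D \lor A)) \to \lnot (((D \to A) \land D) \lor A)) \to \lnot (A \to ((D \to A) \to ((D \to A) \to D))) = T \to T = T
(A \to D) \to (\lnot (\lnot (D \land (D \lor A)) \to \lnot (((D \to A) \land D) \lor A)) \to \lnot (A \to ((D \to A) \to ((D \to A) \to D)))) = F \to T = T
A \to ((A \to D) \to (\lnot (\lnot (D \land (D \lor A)) \to \lnot (((D \to A) \land D) \lor A)) \to \lnot (A \to ((D \to A) \to ((D \to A) \to D))))) = T \to T = T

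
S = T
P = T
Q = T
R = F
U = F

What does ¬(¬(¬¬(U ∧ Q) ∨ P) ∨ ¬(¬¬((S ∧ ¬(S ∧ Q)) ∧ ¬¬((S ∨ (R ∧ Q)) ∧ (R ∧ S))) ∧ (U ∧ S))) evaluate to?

F

Substituting S=T, P=T, Q=T, R=F, U=F:
U ∧ Q = F ∧ T = F
¬(U ∧ Q) = ¬F = T
¬¬(U ∧ Q) = ¬T = F
¬¬(U ∧ Q) ∨ P = F ∨ T = T
¬(¬¬(U ∧ Q) ∨ P) = ¬T = F
S ∧ Q = T ∧ T = T
¬(S ∧ Q) = ¬T = F
S ∧ ¬(S ∧ Q) = T ∧ F = F
R ∧ Q = F ∧ T = F
S ∨ (R ∧ Q) = T ∨ F = T
R ∧ S = F ∧ T = F
(S ∨ (R ∧ Q)) ∧ (R ∧ S) = T ∧ F = F
¬((S ∨ (R ∧ Q)) ∧ (R ∧ S)) = ¬F = T
¬¬((S ∨ (R ∧ Q)) ∧ (R ∧ S)) = ¬T = F
(S ∧ ¬(S ∧ Q)) ∧ ¬¬((S ∨ (R ∧ Q)) ∧ (R ∧ S)) = F ∧ F = F
¬((S ∧ ¬(S ∧ Q)) ∧ ¬¬((S ∨ (R ∧ Q)) ∧ (R ∧ S))) = ¬F = T
¬¬((S ∧ ¬(S ∧ Q)) ∧ ¬¬((S ∨ (R ∧ Q)) ∧ (R ∧ S))) = ¬T = F
U ∧ S = F ∧ T = F
¬¬((S ∧ ¬(S ∧ Q)) ∧ ¬¬((S ∨ (R ∧ Q)) ∧ (R ∧ S))) ∧ (U ∧ S) = F ∧ F = F
¬(¬¬((S ∧ ¬(S ∧ Q)) ∧ ¬¬((S ∨ (R ∧ Q)) ∧ (R ∧ S))) ∧ (U ∧ S)) = ¬F = T
¬(¬¬(U ∧ Q) ∨ P) ∨ ¬(¬¬((S ∧ ¬(S ∧ Q)) ∧ ¬¬((S ∨ (R ∧ Q)) ∧ (R ∧ S))) ∧ (U ∧ S)) = F ∨ T = T
¬(¬(¬¬(U ∧ Q) ∨ P) ∨ ¬(¬¬((S ∧ ¬(S ∧ Q)) ∧ ¬¬((S ∨ (R ∧ Q)) ∧ (R ∧ S))) ∧ (U ∧ S))) = ¬T = F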